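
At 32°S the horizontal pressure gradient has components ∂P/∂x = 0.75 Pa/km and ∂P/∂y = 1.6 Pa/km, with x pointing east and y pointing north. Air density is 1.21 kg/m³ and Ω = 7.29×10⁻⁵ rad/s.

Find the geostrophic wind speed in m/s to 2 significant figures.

19 m/s

Coriolis parameter at 32°S:
f = 2Ω sin φ = 2 × 7.29×10⁻⁵ × sin 32° = 7.73×10⁻⁵ s⁻¹
In the Southern Hemisphere f is negative: f = −7.73×10⁻⁵ s⁻¹.
Component geostrophic relations (x east, y north):
u_g = −(1/(fρ)) ∂P/∂y,  v_g = (1/(fρ)) ∂P/∂x
u_g = −(1.6×10⁻³)/(−7.73×10⁻⁵ × 1.21) = 17.1 m/s;  v_g = (0.75×10⁻³)/(−7.73×10⁻⁵ × 1.21) = −8.02 m/s
|V_g| = √(u_g² + v_g²) = 18.9 m/s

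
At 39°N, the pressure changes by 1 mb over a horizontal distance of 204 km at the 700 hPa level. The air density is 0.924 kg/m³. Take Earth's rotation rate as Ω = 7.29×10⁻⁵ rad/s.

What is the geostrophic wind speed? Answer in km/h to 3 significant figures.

20.8 km/h

Coriolis parameter at 39°N:
f = 2Ω sin φ = 2 × 7.29×10⁻⁵ × sin 39° = 9.18×10⁻⁵ s⁻¹
Pressure gradient: |∂P/∂n| = 100 Pa / 204000 m = 4.90×10⁻⁴ Pa/m
Geostrophic balance (pressure-gradient force = Coriolis force):
V_g = (1/(fρ)) |∂P/∂n| = 4.90×10⁻⁴ / (9.18×10⁻⁵ × 0.924) = 5.78 m/s
Converting: 5.78 m/s × 3.6 = 20.8 km/h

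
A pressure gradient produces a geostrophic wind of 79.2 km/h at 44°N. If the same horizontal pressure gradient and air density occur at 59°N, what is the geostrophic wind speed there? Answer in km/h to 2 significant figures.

64 km/h

With the same pressure gradient and density, V_g ∝ 1/f ∝ 1/sin φ.
V₂ = V₁ · sin φ₁ / sin φ₂ = 79.2 × sin 44° / sin 59°
V₂ = 79.2 × 0.6947/0.8572 = 64 km/h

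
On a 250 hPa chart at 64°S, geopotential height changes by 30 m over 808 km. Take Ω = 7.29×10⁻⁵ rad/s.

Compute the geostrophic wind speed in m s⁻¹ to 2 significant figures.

2.8 m s⁻¹

Coriolis parameter at 64°S:
f = 2Ω sin φ = 2 × 7.29×10⁻⁵ × sin 64° = 1.31×10⁻⁴ s⁻¹
Height gradient: |∂Z/∂n| = 30 m / 808000 m = 3.71×10⁻⁵
On a pressure surface, geostrophic balance gives V_g = (g/f)|∂Z/∂n|:
V_g = 9.81 × 3.71×10⁻⁵ / 1.31×10⁻⁴ = 2.78 m/s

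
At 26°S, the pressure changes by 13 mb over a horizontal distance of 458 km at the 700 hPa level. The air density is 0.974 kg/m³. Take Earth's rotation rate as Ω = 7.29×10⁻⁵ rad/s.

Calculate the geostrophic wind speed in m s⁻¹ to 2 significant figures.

46 m s⁻¹

Coriolis parameter at 26°S:
f = 2Ω sin φ = 2 × 7.29×10⁻⁵ × sin 26° = 6.39×10⁻⁵ s⁻¹
Pressure gradient: |∂P/∂n| = 1300 Pa / 458000 m = 2.84×10⁻³ Pa/m
Geostrophic balance (pressure-gradient force = Coriolis force):
V_g = (1/(fρ)) |∂P/∂n| = 2.84×10⁻³ / (6.39×10⁻⁵ × 0.974) = 45.6 m/s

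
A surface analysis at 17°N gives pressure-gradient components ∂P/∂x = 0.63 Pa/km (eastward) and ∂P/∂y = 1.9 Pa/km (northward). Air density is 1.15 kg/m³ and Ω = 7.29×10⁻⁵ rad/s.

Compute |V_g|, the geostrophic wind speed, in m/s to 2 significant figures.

41 m/s

Coriolis parameter at 17°N:
f = 2Ω sin φ = 2 × 7.29×10⁻⁵ × sin 17° = 4.26×10⁻⁵ s⁻¹
Component geostrophic relations (x east, y north):
u_g = −(1/(fρ)) ∂P/∂y,  v_g = (1/(fρ)) ∂P/∂x
u_g = −(1.9×10⁻³)/(4.26×10⁻⁵ × 1.15) = −38.8 m/s;  v_g = (0.63×10⁻³)/(4.26×10⁻⁵ × 1.15) = 12.9 m/s
|V_g| = √(u_g² + v_g²) = 40.8 m/s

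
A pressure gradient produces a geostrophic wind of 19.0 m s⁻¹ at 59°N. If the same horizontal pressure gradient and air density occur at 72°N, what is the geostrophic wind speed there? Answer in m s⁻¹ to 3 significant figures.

With the same pressure gradient and density, V_g ∝ 1/f ∝ 1/sin φ.
V₂ = V₁ · sin φ₁ / sin φ₂ = 19.0 × sin 59° / sin 72°
V₂ = 19.0 × 0.8572/0.9511 = 17.1 m s⁻¹

17.1 m s⁻¹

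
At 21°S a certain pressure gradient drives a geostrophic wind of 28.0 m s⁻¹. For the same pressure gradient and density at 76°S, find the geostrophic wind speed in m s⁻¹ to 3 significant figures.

10.3 m s⁻¹

With the same pressure gradient and density, V_g ∝ 1/f ∝ 1/sin φ.
V₂ = V₁ · sin φ₁ / sin φ₂ = 28.0 × sin 21° / sin 76°
V₂ = 28.0 × 0.3584/0.9703 = 10.3 m s⁻¹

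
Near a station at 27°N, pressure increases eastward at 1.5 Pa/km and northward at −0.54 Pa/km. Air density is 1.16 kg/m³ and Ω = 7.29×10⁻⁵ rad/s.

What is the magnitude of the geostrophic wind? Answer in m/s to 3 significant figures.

20.8 m/s

Coriolis parameter at 27°N:
f = 2Ω sin φ = 2 × 7.29×10⁻⁵ × sin 27° = 6.62×10⁻⁵ s⁻¹
Component geostrophic relations (x east, y north):
u_g = −(1/(fρ)) ∂P/∂y,  v_g = (1/(fρ)) ∂P/∂x
u_g = −(−0.54×10⁻³)/(6.62×10⁻⁵ × 1.16) = 7.03 m/s;  v_g = (1.5×10⁻³)/(6.62×10⁻⁵ × 1.16) = 19.5 m/s
|V_g| = √(u_g² + v_g²) = 20.8 m/s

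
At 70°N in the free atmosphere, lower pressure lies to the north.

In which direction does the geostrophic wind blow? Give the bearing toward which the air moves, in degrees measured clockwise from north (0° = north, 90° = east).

090°

The pressure-gradient force points toward the north (bearing 000°).
Geostrophic balance: in the Northern Hemisphere the Coriolis force deflects motion to the right, so the geostrophic wind blows 90° to the right of the pressure-gradient force (low pressure on the left).
Rotating 000° by 90° clockwise gives 090° — the wind blows toward the east.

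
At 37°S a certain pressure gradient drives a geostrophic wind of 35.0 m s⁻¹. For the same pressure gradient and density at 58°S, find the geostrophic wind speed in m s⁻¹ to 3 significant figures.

24.8 m s⁻¹

With the same pressure gradient and density, V_g ∝ 1/f ∝ 1/sin φ.
V₂ = V₁ · sin φ₁ / sin φ₂ = 35.0 × sin 37° / sin 58°
V₂ = 35.0 × 0.6018/0.8480 = 24.8 m s⁻¹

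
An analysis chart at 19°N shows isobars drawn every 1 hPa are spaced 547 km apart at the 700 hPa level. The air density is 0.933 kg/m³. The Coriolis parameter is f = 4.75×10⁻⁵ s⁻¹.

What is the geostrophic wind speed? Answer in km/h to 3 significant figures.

14.9 km/h

Pressure gradient: |∂P/∂n| = 100 Pa / 547000 m = 1.83×10⁻⁴ Pa/m
Geostrophic balance (pressure-gradient force = Coriolis force):
V_g = (1/(fρ)) |∂P/∂n| = 1.83×10⁻⁴ / (4.75×10⁻⁵ × 0.933) = 4.13 m/s
Converting: 4.13 m/s × 3.6 = 14.9 km/h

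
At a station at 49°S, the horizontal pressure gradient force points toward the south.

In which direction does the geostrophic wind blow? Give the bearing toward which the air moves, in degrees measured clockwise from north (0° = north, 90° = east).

The pressure-gradient force points toward the south (bearing 180°).
Geostrophic balance: in the Southern Hemisphere the Coriolis force deflects motion to the left, so the geostrophic wind blows 90° to the left of the pressure-gradient force (low pressure on the right).
Rotating 180° by 90° counterclockwise gives 090° — the wind blows toward the east.

090°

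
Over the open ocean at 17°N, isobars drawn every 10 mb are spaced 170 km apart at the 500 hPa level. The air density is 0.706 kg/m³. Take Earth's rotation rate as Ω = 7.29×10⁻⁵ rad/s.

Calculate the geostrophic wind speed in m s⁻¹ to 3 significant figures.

Coriolis parameter at 17°N:
f = 2Ω sin φ = 2 × 7.29×10⁻⁵ × sin 17° = 4.26×10⁻⁵ s⁻¹
Pressure gradient: |∂P/∂n| = 1000 Pa / 170000 m = 5.88×10⁻³ Pa/m
Geostrophic balance (pressure-gradient force = Coriolis force):
V_g = (1/(fρ)) |∂P/∂n| = 5.88×10⁻³ / (4.26×10⁻⁵ × 0.706) = 195 m/s

195 m s⁻¹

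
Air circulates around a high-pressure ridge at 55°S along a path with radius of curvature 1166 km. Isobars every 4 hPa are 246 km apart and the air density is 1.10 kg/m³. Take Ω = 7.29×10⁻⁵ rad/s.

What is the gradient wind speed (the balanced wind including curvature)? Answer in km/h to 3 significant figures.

49.4 km/h

Coriolis parameter at 55°S:
f = 2Ω sin φ = 2 × 7.29×10⁻⁵ × sin 55° = 1.19×10⁻⁴ s⁻¹
Pressure gradient: |∂P/∂n| = 400 Pa / 246000 m = 1.63×10⁻³ Pa/m
Geostrophic speed: V_g = |∂P/∂n|/(fρ) = 1.63×10⁻³/(1.19×10⁻⁴ × 1.10) = 12.4 m/s
Around a high, pressure-gradient force acts outward with centrifugal, so Coriolis balances both:
fV = (1/ρ)|∂P/∂n| + V²/R  →  V² − fR·V + fR·V_g = 0
With fR = 1.19×10⁻⁴ × 1166×10³ m = 139 m/s:
V = [fR − √((fR)² − 4 fR V_g)]/2 = [139 − √(139² − 4×139×12.4)]/2 = 13.7 m/s
Supergeostrophic (V > V_g = 12.4 m/s), as expected around a high.
Converting: 13.7 m/s × 3.6 = 49.4 km/h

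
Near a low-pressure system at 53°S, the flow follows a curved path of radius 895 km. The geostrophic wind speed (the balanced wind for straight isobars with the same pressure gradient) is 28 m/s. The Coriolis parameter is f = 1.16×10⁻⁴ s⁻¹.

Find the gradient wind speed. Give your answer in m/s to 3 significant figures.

Around a low, centrifugal force acts outward with Coriolis, so pressure-gradient force balances both:
(1/ρ)|∂P/∂n| = fV + V²/R  →  V² + fR·V − fR·V_g = 0
With fR = 1.16×10⁻⁴ × 895×10³ m = 104 m/s:
V = [−fR + √((fR)² + 4 fR V_g)]/2 = [−104 + √(104² + 4×104×28)]/2 = 22.9 m/s
Subgeostrophic (V < V_g = 28 m/s), as expected around a low.

22.9 m/s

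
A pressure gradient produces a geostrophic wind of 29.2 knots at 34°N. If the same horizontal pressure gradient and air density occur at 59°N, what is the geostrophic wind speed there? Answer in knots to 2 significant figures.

19 knots

With the same pressure gradient and density, V_g ∝ 1/f ∝ 1/sin φ.
V₂ = V₁ · sin φ₁ / sin φ₂ = 29.2 × sin 34° / sin 59°
V₂ = 29.2 × 0.5592/0.8572 = 19 knots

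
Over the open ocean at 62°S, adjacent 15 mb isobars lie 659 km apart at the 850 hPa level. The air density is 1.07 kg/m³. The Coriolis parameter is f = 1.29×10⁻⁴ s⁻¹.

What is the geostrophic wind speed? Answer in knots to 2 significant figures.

32 knots

Pressure gradient: |∂P/∂n| = 1500 Pa / 659000 m = 2.28×10⁻³ Pa/m
Geostrophic balance (pressure-gradient force = Coriolis force):
V_g = (1/(fρ)) |∂P/∂n| = 2.28×10⁻³ / (1.29×10⁻⁴ × 1.07) = 16.5 m/s
Converting: 16.5 m/s × 1.944 = 32 knots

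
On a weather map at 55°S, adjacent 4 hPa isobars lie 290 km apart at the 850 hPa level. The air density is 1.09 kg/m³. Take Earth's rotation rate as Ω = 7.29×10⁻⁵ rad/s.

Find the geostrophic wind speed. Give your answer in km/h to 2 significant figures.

Coriolis parameter at 55°S:
f = 2Ω sin φ = 2 × 7.29×10⁻⁵ × sin 55° = 1.19×10⁻⁴ s⁻¹
Pressure gradient: |∂P/∂n| = 400 Pa / 290000 m = 1.38×10⁻³ Pa/m
Geostrophic balance (pressure-gradient force = Coriolis force):
V_g = (1/(fρ)) |∂P/∂n| = 1.38×10⁻³ / (1.19×10⁻⁴ × 1.09) = 10.6 m/s
Converting: 10.6 m/s × 3.6 = 38 km/h

38 km/h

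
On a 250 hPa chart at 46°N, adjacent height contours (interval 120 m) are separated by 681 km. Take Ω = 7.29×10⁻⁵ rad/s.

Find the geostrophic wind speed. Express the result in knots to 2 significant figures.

Coriolis parameter at 46°N:
f = 2Ω sin φ = 2 × 7.29×10⁻⁵ × sin 46° = 1.05×10⁻⁴ s⁻¹
Height gradient: |∂Z/∂n| = 120 m / 681000 m = 1.76×10⁻⁴
On a pressure surface, geostrophic balance gives V_g = (g/f)|∂Z/∂n|:
V_g = 9.81 × 1.76×10⁻⁴ / 1.05×10⁻⁴ = 16.5 m/s
Converting: 16.5 m/s × 1.944 = 32 knots

32 knots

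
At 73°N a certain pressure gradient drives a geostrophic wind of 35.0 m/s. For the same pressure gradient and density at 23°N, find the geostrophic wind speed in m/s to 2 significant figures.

With the same pressure gradient and density, V_g ∝ 1/f ∝ 1/sin φ.
V₂ = V₁ · sin φ₁ / sin φ₂ = 35.0 × sin 73° / sin 23°
V₂ = 35.0 × 0.9563/0.3907 = 86 m/s

86 m/s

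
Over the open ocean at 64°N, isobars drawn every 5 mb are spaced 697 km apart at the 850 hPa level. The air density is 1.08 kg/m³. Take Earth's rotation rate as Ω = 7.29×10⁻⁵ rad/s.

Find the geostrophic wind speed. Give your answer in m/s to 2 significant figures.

Coriolis parameter at 64°N:
f = 2Ω sin φ = 2 × 7.29×10⁻⁵ × sin 64° = 1.31×10⁻⁴ s⁻¹
Pressure gradient: |∂P/∂n| = 500 Pa / 697000 m = 7.17×10⁻⁴ Pa/m
Geostrophic balance (pressure-gradient force = Coriolis force):
V_g = (1/(fρ)) |∂P/∂n| = 7.17×10⁻⁴ / (1.31×10⁻⁴ × 1.08) = 5.07 m/s

5.1 m/s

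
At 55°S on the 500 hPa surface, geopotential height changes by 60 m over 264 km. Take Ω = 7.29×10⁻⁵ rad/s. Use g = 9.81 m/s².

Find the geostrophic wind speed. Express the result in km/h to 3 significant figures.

67.2 km/h

Coriolis parameter at 55°S:
f = 2Ω sin φ = 2 × 7.29×10⁻⁵ × sin 55° = 1.19×10⁻⁴ s⁻¹
Height gradient: |∂Z/∂n| = 60 m / 264000 m = 2.27×10⁻⁴
On a pressure surface, geostrophic balance gives V_g = (g/f)|∂Z/∂n|:
V_g = 9.81 × 2.27×10⁻⁴ / 1.19×10⁻⁴ = 18.7 m/s
Converting: 18.7 m/s × 3.6 = 67.2 km/h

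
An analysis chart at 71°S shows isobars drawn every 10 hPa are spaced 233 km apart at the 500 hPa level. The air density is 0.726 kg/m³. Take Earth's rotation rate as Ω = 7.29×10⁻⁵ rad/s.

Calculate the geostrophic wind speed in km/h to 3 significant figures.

Coriolis parameter at 71°S:
f = 2Ω sin φ = 2 × 7.29×10⁻⁵ × sin 71° = 1.38×10⁻⁴ s⁻¹
Pressure gradient: |∂P/∂n| = 1000 Pa / 233000 m = 4.29×10⁻³ Pa/m
Geostrophic balance (pressure-gradient force = Coriolis force):
V_g = (1/(fρ)) |∂P/∂n| = 4.29×10⁻³ / (1.38×10⁻⁴ × 0.726) = 42.9 m/s
Converting: 42.9 m/s × 3.6 = 154 km/h

154 km/h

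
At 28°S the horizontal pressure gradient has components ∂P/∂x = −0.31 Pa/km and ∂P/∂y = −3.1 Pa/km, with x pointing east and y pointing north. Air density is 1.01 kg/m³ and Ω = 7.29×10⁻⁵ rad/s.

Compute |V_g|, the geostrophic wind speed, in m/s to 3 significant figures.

Coriolis parameter at 28°S:
f = 2Ω sin φ = 2 × 7.29×10⁻⁵ × sin 28° = 6.84×10⁻⁵ s⁻¹
In the Southern Hemisphere f is negative: f = −6.84×10⁻⁵ s⁻¹.
Component geostrophic relations (x east, y north):
u_g = −(1/(fρ)) ∂P/∂y,  v_g = (1/(fρ)) ∂P/∂x
u_g = −(−3.1×10⁻³)/(−6.84×10⁻⁵ × 1.01) = −44.8 m/s;  v_g = (−0.31×10⁻³)/(−6.84×10⁻⁵ × 1.01) = 4.48 m/s
|V_g| = √(u_g² + v_g²) = 45.1 m/s

45.1 m/s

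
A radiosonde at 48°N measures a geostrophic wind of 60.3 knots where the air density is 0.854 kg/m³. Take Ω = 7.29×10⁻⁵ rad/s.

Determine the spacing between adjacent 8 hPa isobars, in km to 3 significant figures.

Coriolis parameter at 48°N:
f = 2Ω sin φ = 2 × 7.29×10⁻⁵ × sin 48° = 1.08×10⁻⁴ s⁻¹
Wind speed in SI: 60.3 knots = 31.0 m/s
Geostrophic balance rearranged: |∂P/∂n| = f ρ V_g
|∂P/∂n| = 1.08×10⁻⁴ × 0.854 × 31.0 = 2.87×10⁻³ Pa/m
Isobar spacing: Δn = ΔP/|∂P/∂n| = 800 Pa / 2.87×10⁻³ Pa/m = 278706 m ≈ 279 km

279 km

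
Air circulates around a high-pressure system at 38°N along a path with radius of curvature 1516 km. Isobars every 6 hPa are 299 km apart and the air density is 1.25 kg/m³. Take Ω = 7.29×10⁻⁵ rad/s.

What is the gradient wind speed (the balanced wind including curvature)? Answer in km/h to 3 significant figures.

76.3 km/h

Coriolis parameter at 38°N:
f = 2Ω sin φ = 2 × 7.29×10⁻⁵ × sin 38° = 8.98×10⁻⁵ s⁻¹
Pressure gradient: |∂P/∂n| = 600 Pa / 299000 m = 2.01×10⁻³ Pa/m
Geostrophic speed: V_g = |∂P/∂n|/(fρ) = 2.01×10⁻³/(8.98×10⁻⁵ × 1.25) = 17.9 m/s
Around a high, pressure-gradient force acts outward with centrifugal, so Coriolis balances both:
fV = (1/ρ)|∂P/∂n| + V²/R  →  V² − fR·V + fR·V_g = 0
With fR = 8.98×10⁻⁵ × 1516×10³ m = 136 m/s:
V = [fR − √((fR)² − 4 fR V_g)]/2 = [136 − √(136² − 4×136×17.9)]/2 = 21.2 m/s
Supergeostrophic (V > V_g = 17.9 m/s), as expected around a high.
Converting: 21.2 m/s × 3.6 = 76.3 km/h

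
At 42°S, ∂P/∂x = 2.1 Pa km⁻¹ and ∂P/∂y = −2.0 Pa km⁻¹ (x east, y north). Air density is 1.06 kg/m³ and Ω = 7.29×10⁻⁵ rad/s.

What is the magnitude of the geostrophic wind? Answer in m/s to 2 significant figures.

Coriolis parameter at 42°S:
f = 2Ω sin φ = 2 × 7.29×10⁻⁵ × sin 42° = 9.76×10⁻⁵ s⁻¹
In the Southern Hemisphere f is negative: f = −9.76×10⁻⁵ s⁻¹.
Component geostrophic relations (x east, y north):
u_g = −(1/(fρ)) ∂P/∂y,  v_g = (1/(fρ)) ∂P/∂x
u_g = −(−2.0×10⁻³)/(−9.76×10⁻⁵ × 1.06) = −19.3 m/s;  v_g = (2.1×10⁻³)/(−9.76×10⁻⁵ × 1.06) = −20.3 m/s
|V_g| = √(u_g² + v_g²) = 28.0 m/s

28 m/s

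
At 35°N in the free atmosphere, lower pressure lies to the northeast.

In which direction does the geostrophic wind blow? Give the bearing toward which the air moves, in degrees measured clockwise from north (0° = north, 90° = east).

The pressure-gradient force points toward the northeast (bearing 045°).
Geostrophic balance: in the Northern Hemisphere the Coriolis force deflects motion to the right, so the geostrophic wind blows 90° to the right of the pressure-gradient force (low pressure on the left).
Rotating 045° by 90° clockwise gives 135° — the wind blows toward the southeast.

135°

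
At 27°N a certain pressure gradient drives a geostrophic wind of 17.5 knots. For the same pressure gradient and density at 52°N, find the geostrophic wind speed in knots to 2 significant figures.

10 knots

With the same pressure gradient and density, V_g ∝ 1/f ∝ 1/sin φ.
V₂ = V₁ · sin φ₁ / sin φ₂ = 17.5 × sin 27° / sin 52°
V₂ = 17.5 × 0.4540/0.7880 = 10 knots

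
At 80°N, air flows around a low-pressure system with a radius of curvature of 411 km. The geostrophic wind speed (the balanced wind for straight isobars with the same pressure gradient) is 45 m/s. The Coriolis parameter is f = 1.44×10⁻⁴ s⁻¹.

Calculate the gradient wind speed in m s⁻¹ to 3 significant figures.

29.9 m s⁻¹

Around a low, centrifugal force acts outward with Coriolis, so pressure-gradient force balances both:
(1/ρ)|∂P/∂n| = fV + V²/R  →  V² + fR·V − fR·V_g = 0
With fR = 1.44×10⁻⁴ × 411×10³ m = 59.2 m/s:
V = [−fR + √((fR)² + 4 fR V_g)]/2 = [−59.2 + √(59.2² + 4×59.2×45)]/2 = 29.9 m/s
Subgeostrophic (V < V_g = 45 m/s), as expected around a low.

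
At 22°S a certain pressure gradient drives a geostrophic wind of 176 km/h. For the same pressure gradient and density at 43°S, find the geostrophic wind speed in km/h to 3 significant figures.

With the same pressure gradient and density, V_g ∝ 1/f ∝ 1/sin φ.
V₂ = V₁ · sin φ₁ / sin φ₂ = 176 × sin 22° / sin 43°
V₂ = 176 × 0.3746/0.6820 = 96.7 km/h

96.7 km/h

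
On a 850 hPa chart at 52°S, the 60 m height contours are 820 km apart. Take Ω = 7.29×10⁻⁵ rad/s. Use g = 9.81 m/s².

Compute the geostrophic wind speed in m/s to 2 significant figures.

Coriolis parameter at 52°S:
f = 2Ω sin φ = 2 × 7.29×10⁻⁵ × sin 52° = 1.15×10⁻⁴ s⁻¹
Height gradient: |∂Z/∂n| = 60 m / 820000 m = 7.32×10⁻⁵
On a pressure surface, geostrophic balance gives V_g = (g/f)|∂Z/∂n|:
V_g = 9.81 × 7.32×10⁻⁵ / 1.15×10⁻⁴ = 6.25 m/s

6.2 m/s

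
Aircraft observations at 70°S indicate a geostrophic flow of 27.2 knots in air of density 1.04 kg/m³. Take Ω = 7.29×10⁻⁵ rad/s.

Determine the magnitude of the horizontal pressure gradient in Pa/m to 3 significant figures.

1.99×10⁻³ Pa/m

Coriolis parameter at 70°S:
f = 2Ω sin φ = 2 × 7.29×10⁻⁵ × sin 70° = 1.37×10⁻⁴ s⁻¹
Wind speed in SI: 27.2 knots = 14.0 m/s
Geostrophic balance rearranged: |∂P/∂n| = f ρ V_g
|∂P/∂n| = 1.37×10⁻⁴ × 1.04 × 14.0 = 1.99×10⁻³ Pa/m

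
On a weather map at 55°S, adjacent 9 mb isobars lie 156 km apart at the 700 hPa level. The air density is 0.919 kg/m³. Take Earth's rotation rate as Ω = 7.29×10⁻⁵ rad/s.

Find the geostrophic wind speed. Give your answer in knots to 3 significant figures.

Coriolis parameter at 55°S:
f = 2Ω sin φ = 2 × 7.29×10⁻⁵ × sin 55° = 1.19×10⁻⁴ s⁻¹
Pressure gradient: |∂P/∂n| = 900 Pa / 156000 m = 5.77×10⁻³ Pa/m
Geostrophic balance (pressure-gradient force = Coriolis force):
V_g = (1/(fρ)) |∂P/∂n| = 5.77×10⁻³ / (1.19×10⁻⁴ × 0.919) = 52.6 m/s
Converting: 52.6 m/s × 1.944 = 102 knots

102 knots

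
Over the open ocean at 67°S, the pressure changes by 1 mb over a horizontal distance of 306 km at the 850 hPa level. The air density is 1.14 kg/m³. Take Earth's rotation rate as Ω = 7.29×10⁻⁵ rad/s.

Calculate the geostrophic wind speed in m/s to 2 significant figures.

2.1 m/s

Coriolis parameter at 67°S:
f = 2Ω sin φ = 2 × 7.29×10⁻⁵ × sin 67° = 1.34×10⁻⁴ s⁻¹
Pressure gradient: |∂P/∂n| = 100 Pa / 306000 m = 3.27×10⁻⁴ Pa/m
Geostrophic balance (pressure-gradient force = Coriolis force):
V_g = (1/(fρ)) |∂P/∂n| = 3.27×10⁻⁴ / (1.34×10⁻⁴ × 1.14) = 2.14 m/s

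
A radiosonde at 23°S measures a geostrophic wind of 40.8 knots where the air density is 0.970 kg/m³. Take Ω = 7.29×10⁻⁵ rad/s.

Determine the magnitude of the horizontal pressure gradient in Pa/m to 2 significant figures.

Coriolis parameter at 23°S:
f = 2Ω sin φ = 2 × 7.29×10⁻⁵ × sin 23° = 5.70×10⁻⁵ s⁻¹
Wind speed in SI: 40.8 knots = 21.0 m/s
Geostrophic balance rearranged: |∂P/∂n| = f ρ V_g
|∂P/∂n| = 5.70×10⁻⁵ × 0.970 × 21.0 = 1.16×10⁻³ Pa/m

1.2×10⁻³ Pa/m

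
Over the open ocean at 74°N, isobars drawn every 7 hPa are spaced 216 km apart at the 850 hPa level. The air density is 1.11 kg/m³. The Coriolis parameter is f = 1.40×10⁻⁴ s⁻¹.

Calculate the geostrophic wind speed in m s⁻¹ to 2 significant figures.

21 m s⁻¹

Pressure gradient: |∂P/∂n| = 700 Pa / 216000 m = 3.24×10⁻³ Pa/m
Geostrophic balance (pressure-gradient force = Coriolis force):
V_g = (1/(fρ)) |∂P/∂n| = 3.24×10⁻³ / (1.40×10⁻⁴ × 1.11) = 20.9 m/s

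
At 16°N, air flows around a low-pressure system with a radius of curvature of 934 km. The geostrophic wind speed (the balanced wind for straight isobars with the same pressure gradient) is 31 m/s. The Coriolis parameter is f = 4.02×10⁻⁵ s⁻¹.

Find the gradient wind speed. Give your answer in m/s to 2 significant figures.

Around a low, centrifugal force acts outward with Coriolis, so pressure-gradient force balances both:
(1/ρ)|∂P/∂n| = fV + V²/R  →  V² + fR·V − fR·V_g = 0
With fR = 4.02×10⁻⁵ × 934×10³ m = 37.5 m/s:
V = [−fR + √((fR)² + 4 fR V_g)]/2 = [−37.5 + √(37.5² + 4×37.5×31)]/2 = 20.2 m/s
Subgeostrophic (V < V_g = 31 m/s), as expected around a low.

20 m/s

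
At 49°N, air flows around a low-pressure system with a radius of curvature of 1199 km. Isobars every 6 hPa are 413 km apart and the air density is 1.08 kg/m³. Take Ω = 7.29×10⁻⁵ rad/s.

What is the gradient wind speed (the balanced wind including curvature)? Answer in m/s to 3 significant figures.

Coriolis parameter at 49°N:
f = 2Ω sin φ = 2 × 7.29×10⁻⁵ × sin 49° = 1.10×10⁻⁴ s⁻¹
Pressure gradient: |∂P/∂n| = 600 Pa / 413000 m = 1.45×10⁻³ Pa/m
Geostrophic speed: V_g = |∂P/∂n|/(fρ) = 1.45×10⁻³/(1.10×10⁻⁴ × 1.08) = 12.2 m/s
Around a low, centrifugal force acts outward with Coriolis, so pressure-gradient force balances both:
(1/ρ)|∂P/∂n| = fV + V²/R  →  V² + fR·V − fR·V_g = 0
With fR = 1.10×10⁻⁴ × 1199×10³ m = 132 m/s:
V = [−fR + √((fR)² + 4 fR V_g)]/2 = [−132 + √(132² + 4×132×12.2)]/2 = 11.3 m/s
Subgeostrophic (V < V_g = 12.2 m/s), as expected around a low.

11.3 m/s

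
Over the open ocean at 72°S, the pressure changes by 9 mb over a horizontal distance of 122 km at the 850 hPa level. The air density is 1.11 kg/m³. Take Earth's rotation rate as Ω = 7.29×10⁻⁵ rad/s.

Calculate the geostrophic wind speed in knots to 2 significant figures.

Coriolis parameter at 72°S:
f = 2Ω sin φ = 2 × 7.29×10⁻⁵ × sin 72° = 1.39×10⁻⁴ s⁻¹
Pressure gradient: |∂P/∂n| = 900 Pa / 122000 m = 7.38×10⁻³ Pa/m
Geostrophic balance (pressure-gradient force = Coriolis force):
V_g = (1/(fρ)) |∂P/∂n| = 7.38×10⁻³ / (1.39×10⁻⁴ × 1.11) = 47.9 m/s
Converting: 47.9 m/s × 1.944 = 93 knots

93 knots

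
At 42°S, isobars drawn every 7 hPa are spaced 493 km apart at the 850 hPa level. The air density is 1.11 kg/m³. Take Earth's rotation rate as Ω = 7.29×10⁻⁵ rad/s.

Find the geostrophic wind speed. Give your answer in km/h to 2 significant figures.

47 km/h

Coriolis parameter at 42°S:
f = 2Ω sin φ = 2 × 7.29×10⁻⁵ × sin 42° = 9.76×10⁻⁵ s⁻¹
Pressure gradient: |∂P/∂n| = 700 Pa / 493000 m = 1.42×10⁻³ Pa/m
Geostrophic balance (pressure-gradient force = Coriolis force):
V_g = (1/(fρ)) |∂P/∂n| = 1.42×10⁻³ / (9.76×10⁻⁵ × 1.11) = 13.1 m/s
Converting: 13.1 m/s × 3.6 = 47 km/h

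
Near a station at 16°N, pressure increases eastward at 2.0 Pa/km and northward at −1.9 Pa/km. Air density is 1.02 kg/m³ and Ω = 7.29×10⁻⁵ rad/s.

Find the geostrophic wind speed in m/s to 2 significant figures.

Coriolis parameter at 16°N:
f = 2Ω sin φ = 2 × 7.29×10⁻⁵ × sin 16° = 4.02×10⁻⁵ s⁻¹
Component geostrophic relations (x east, y north):
u_g = −(1/(fρ)) ∂P/∂y,  v_g = (1/(fρ)) ∂P/∂x
u_g = −(−1.9×10⁻³)/(4.02×10⁻⁵ × 1.02) = 46.4 m/s;  v_g = (2.0×10⁻³)/(4.02×10⁻⁵ × 1.02) = 48.8 m/s
|V_g| = √(u_g² + v_g²) = 67.3 m/s

67 m/s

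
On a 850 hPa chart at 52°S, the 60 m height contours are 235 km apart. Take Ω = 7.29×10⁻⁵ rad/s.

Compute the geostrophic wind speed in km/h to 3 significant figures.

78.5 km/h

Coriolis parameter at 52°S:
f = 2Ω sin φ = 2 × 7.29×10⁻⁵ × sin 52° = 1.15×10⁻⁴ s⁻¹
Height gradient: |∂Z/∂n| = 60 m / 235000 m = 2.55×10⁻⁴
On a pressure surface, geostrophic balance gives V_g = (g/f)|∂Z/∂n|:
V_g = 9.81 × 2.55×10⁻⁴ / 1.15×10⁻⁴ = 21.8 m/s
Converting: 21.8 m/s × 3.6 = 78.5 km/h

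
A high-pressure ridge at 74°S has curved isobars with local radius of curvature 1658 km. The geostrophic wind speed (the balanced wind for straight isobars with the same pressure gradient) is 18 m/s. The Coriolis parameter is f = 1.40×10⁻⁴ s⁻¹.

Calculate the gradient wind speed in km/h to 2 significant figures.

71 km/h

Around a high, pressure-gradient force acts outward with centrifugal, so Coriolis balances both:
fV = (1/ρ)|∂P/∂n| + V²/R  →  V² − fR·V + fR·V_g = 0
With fR = 1.40×10⁻⁴ × 1658×10³ m = 232 m/s:
V = [fR − √((fR)² − 4 fR V_g)]/2 = [232 − √(232² − 4×232×18)]/2 = 19.7 m/s
Supergeostrophic (V > V_g = 18 m/s), as expected around a high.
Converting: 19.7 m/s × 3.6 = 71 km/h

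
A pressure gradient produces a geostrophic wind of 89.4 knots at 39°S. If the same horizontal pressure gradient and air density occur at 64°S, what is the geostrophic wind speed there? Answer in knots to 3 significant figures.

With the same pressure gradient and density, V_g ∝ 1/f ∝ 1/sin φ.
V₂ = V₁ · sin φ₁ / sin φ₂ = 89.4 × sin 39° / sin 64°
V₂ = 89.4 × 0.6293/0.8988 = 62.6 knots

62.6 knots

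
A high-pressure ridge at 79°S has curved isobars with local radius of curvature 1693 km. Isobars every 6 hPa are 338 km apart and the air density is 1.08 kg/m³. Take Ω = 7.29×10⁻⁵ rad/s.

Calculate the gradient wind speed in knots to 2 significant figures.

Coriolis parameter at 79°S:
f = 2Ω sin φ = 2 × 7.29×10⁻⁵ × sin 79° = 1.43×10⁻⁴ s⁻¹
Pressure gradient: |∂P/∂n| = 600 Pa / 338000 m = 1.78×10⁻³ Pa/m
Geostrophic speed: V_g = |∂P/∂n|/(fρ) = 1.78×10⁻³/(1.43×10⁻⁴ × 1.08) = 11.5 m/s
Around a high, pressure-gradient force acts outward with centrifugal, so Coriolis balances both:
fV = (1/ρ)|∂P/∂n| + V²/R  →  V² − fR·V + fR·V_g = 0
With fR = 1.43×10⁻⁴ × 1693×10³ m = 242 m/s:
V = [fR − √((fR)² − 4 fR V_g)]/2 = [242 − √(242² − 4×242×11.5)]/2 = 12.1 m/s
Supergeostrophic (V > V_g = 11.5 m/s), as expected around a high.
Converting: 12.1 m/s × 1.944 = 23 knots

23 knots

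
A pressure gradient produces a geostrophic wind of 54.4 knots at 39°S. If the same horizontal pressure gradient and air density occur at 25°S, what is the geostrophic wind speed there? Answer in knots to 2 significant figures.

With the same pressure gradient and density, V_g ∝ 1/f ∝ 1/sin φ.
V₂ = V₁ · sin φ₁ / sin φ₂ = 54.4 × sin 39° / sin 25°
V₂ = 54.4 × 0.6293/0.4226 = 81 knots

81 knots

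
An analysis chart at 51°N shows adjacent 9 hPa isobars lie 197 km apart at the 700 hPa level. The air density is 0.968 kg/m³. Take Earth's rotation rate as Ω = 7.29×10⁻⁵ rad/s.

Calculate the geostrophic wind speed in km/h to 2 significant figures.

Coriolis parameter at 51°N:
f = 2Ω sin φ = 2 × 7.29×10⁻⁵ × sin 51° = 1.13×10⁻⁴ s⁻¹
Pressure gradient: |∂P/∂n| = 900 Pa / 197000 m = 4.57×10⁻³ Pa/m
Geostrophic balance (pressure-gradient force = Coriolis force):
V_g = (1/(fρ)) |∂P/∂n| = 4.57×10⁻³ / (1.13×10⁻⁴ × 0.968) = 41.7 m/s
Converting: 41.7 m/s × 3.6 = 150 km/h

150 km/h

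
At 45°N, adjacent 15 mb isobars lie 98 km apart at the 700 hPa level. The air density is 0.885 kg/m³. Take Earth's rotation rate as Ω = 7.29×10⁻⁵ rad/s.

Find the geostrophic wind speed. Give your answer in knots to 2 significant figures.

Coriolis parameter at 45°N:
f = 2Ω sin φ = 2 × 7.29×10⁻⁵ × sin 45° = 1.03×10⁻⁴ s⁻¹
Pressure gradient: |∂P/∂n| = 1500 Pa / 98000 m = 1.53×10⁻² Pa/m
Geostrophic balance (pressure-gradient force = Coriolis force):
V_g = (1/(fρ)) |∂P/∂n| = 1.53×10⁻² / (1.03×10⁻⁴ × 0.885) = 168 m/s
Converting: 168 m/s × 1.944 = 330 knots

330 knots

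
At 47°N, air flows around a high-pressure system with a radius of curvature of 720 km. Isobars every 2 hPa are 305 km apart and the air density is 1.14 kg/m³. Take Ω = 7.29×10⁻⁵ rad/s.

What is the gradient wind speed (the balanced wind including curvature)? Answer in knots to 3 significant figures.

Coriolis parameter at 47°N:
f = 2Ω sin φ = 2 × 7.29×10⁻⁵ × sin 47° = 1.07×10⁻⁴ s⁻¹
Pressure gradient: |∂P/∂n| = 200 Pa / 305000 m = 6.56×10⁻⁴ Pa/m
Geostrophic speed: V_g = |∂P/∂n|/(fρ) = 6.56×10⁻⁴/(1.07×10⁻⁴ × 1.14) = 5.39 m/s
Around a high, pressure-gradient force acts outward with centrifugal, so Coriolis balances both:
fV = (1/ρ)|∂P/∂n| + V²/R  →  V² − fR·V + fR·V_g = 0
With fR = 1.07×10⁻⁴ × 720×10³ m = 76.8 m/s:
V = [fR − √((fR)² − 4 fR V_g)]/2 = [76.8 − √(76.8² − 4×76.8×5.39)]/2 = 5.84 m/s
Supergeostrophic (V > V_g = 5.39 m/s), as expected around a high.
Converting: 5.84 m/s × 1.944 = 11.3 knots

11.3 knots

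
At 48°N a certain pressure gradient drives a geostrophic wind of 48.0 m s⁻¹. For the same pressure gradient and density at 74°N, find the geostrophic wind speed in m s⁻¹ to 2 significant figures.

With the same pressure gradient and density, V_g ∝ 1/f ∝ 1/sin φ.
V₂ = V₁ · sin φ₁ / sin φ₂ = 48.0 × sin 48° / sin 74°
V₂ = 48.0 × 0.7431/0.9613 = 37 m s⁻¹

37 m s⁻¹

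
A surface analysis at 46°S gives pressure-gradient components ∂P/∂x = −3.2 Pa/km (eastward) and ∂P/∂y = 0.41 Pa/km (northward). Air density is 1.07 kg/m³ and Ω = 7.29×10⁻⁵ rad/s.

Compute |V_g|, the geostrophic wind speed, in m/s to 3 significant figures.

Coriolis parameter at 46°S:
f = 2Ω sin φ = 2 × 7.29×10⁻⁵ × sin 46° = 1.05×10⁻⁴ s⁻¹
In the Southern Hemisphere f is negative: f = −1.05×10⁻⁴ s⁻¹.
Component geostrophic relations (x east, y north):
u_g = −(1/(fρ)) ∂P/∂y,  v_g = (1/(fρ)) ∂P/∂x
u_g = −(0.41×10⁻³)/(−1.05×10⁻⁴ × 1.07) = 3.65 m/s;  v_g = (−3.2×10⁻³)/(−1.05×10⁻⁴ × 1.07) = 28.5 m/s
|V_g| = √(u_g² + v_g²) = 28.7 m/s

28.7 m/s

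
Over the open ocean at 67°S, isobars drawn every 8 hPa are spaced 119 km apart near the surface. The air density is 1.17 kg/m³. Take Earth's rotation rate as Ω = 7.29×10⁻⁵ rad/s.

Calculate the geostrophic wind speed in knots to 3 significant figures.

83.2 knots

Coriolis parameter at 67°S:
f = 2Ω sin φ = 2 × 7.29×10⁻⁵ × sin 67° = 1.34×10⁻⁴ s⁻¹
Pressure gradient: |∂P/∂n| = 800 Pa / 119000 m = 6.72×10⁻³ Pa/m
Geostrophic balance (pressure-gradient force = Coriolis force):
V_g = (1/(fρ)) |∂P/∂n| = 6.72×10⁻³ / (1.34×10⁻⁴ × 1.17) = 42.8 m/s
Converting: 42.8 m/s × 1.944 = 83.2 knots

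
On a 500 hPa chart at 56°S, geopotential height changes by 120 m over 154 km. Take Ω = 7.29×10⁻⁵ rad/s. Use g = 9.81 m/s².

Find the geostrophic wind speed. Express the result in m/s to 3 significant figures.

63.2 m/s

Coriolis parameter at 56°S:
f = 2Ω sin φ = 2 × 7.29×10⁻⁵ × sin 56° = 1.21×10⁻⁴ s⁻¹
Height gradient: |∂Z/∂n| = 120 m / 154000 m = 7.79×10⁻⁴
On a pressure surface, geostrophic balance gives V_g = (g/f)|∂Z/∂n|:
V_g = 9.81 × 7.79×10⁻⁴ / 1.21×10⁻⁴ = 63.2 m/s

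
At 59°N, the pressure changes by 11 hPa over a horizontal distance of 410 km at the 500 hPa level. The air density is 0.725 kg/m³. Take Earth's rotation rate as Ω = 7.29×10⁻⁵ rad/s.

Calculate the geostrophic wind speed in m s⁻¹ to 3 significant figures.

Coriolis parameter at 59°N:
f = 2Ω sin φ = 2 × 7.29×10⁻⁵ × sin 59° = 1.25×10⁻⁴ s⁻¹
Pressure gradient: |∂P/∂n| = 1100 Pa / 410000 m = 2.68×10⁻³ Pa/m
Geostrophic balance (pressure-gradient force = Coriolis force):
V_g = (1/(fρ)) |∂P/∂n| = 2.68×10⁻³ / (1.25×10⁻⁴ × 0.725) = 29.6 m/s

29.6 m s⁻¹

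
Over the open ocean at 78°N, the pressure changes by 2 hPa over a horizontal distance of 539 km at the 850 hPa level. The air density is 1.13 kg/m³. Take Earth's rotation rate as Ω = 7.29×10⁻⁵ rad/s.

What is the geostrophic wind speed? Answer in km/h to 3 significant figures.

8.29 km/h

Coriolis parameter at 78°N:
f = 2Ω sin φ = 2 × 7.29×10⁻⁵ × sin 78° = 1.43×10⁻⁴ s⁻¹
Pressure gradient: |∂P/∂n| = 200 Pa / 539000 m = 3.71×10⁻⁴ Pa/m
Geostrophic balance (pressure-gradient force = Coriolis force):
V_g = (1/(fρ)) |∂P/∂n| = 3.71×10⁻⁴ / (1.43×10⁻⁴ × 1.13) = 2.30 m/s
Converting: 2.30 m/s × 3.6 = 8.29 km/h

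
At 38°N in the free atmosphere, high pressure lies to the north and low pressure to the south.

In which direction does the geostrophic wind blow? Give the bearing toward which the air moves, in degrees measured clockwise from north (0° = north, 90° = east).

The pressure-gradient force points toward the south (bearing 180°).
Geostrophic balance: in the Northern Hemisphere the Coriolis force deflects motion to the right, so the geostrophic wind blows 90° to the right of the pressure-gradient force (low pressure on the left).
Rotating 180° by 90° clockwise gives 270° — the wind blows toward the west.

270°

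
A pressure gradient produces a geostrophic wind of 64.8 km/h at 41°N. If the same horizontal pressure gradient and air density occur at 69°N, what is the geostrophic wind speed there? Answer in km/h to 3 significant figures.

With the same pressure gradient and density, V_g ∝ 1/f ∝ 1/sin φ.
V₂ = V₁ · sin φ₁ / sin φ₂ = 64.8 × sin 41° / sin 69°
V₂ = 64.8 × 0.6561/0.9336 = 45.5 km/h

45.5 km/h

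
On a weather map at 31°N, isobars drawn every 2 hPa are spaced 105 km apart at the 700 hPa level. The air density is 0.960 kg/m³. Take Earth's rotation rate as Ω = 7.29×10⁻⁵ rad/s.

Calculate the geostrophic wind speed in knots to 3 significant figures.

51.4 knots

Coriolis parameter at 31°N:
f = 2Ω sin φ = 2 × 7.29×10⁻⁵ × sin 31° = 7.51×10⁻⁵ s⁻¹
Pressure gradient: |∂P/∂n| = 200 Pa / 105000 m = 1.90×10⁻³ Pa/m
Geostrophic balance (pressure-gradient force = Coriolis force):
V_g = (1/(fρ)) |∂P/∂n| = 1.90×10⁻³ / (7.51×10⁻⁵ × 0.960) = 26.4 m/s
Converting: 26.4 m/s × 1.944 = 51.4 knots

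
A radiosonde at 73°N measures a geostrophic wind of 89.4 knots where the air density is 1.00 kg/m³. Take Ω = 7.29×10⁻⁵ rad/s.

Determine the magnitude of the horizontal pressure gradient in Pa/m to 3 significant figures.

6.41×10⁻³ Pa/m

Coriolis parameter at 73°N:
f = 2Ω sin φ = 2 × 7.29×10⁻⁵ × sin 73° = 1.39×10⁻⁴ s⁻¹
Wind speed in SI: 89.4 knots = 46.0 m/s
Geostrophic balance rearranged: |∂P/∂n| = f ρ V_g
|∂P/∂n| = 1.39×10⁻⁴ × 1.00 × 46.0 = 6.41×10⁻³ Pa/m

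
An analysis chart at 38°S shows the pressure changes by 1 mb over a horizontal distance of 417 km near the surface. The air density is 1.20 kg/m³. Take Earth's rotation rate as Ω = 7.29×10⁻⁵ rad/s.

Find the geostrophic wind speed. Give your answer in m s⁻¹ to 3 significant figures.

2.23 m s⁻¹

Coriolis parameter at 38°S:
f = 2Ω sin φ = 2 × 7.29×10⁻⁵ × sin 38° = 8.98×10⁻⁵ s⁻¹
Pressure gradient: |∂P/∂n| = 100 Pa / 417000 m = 2.40×10⁻⁴ Pa/m
Geostrophic balance (pressure-gradient force = Coriolis force):
V_g = (1/(fρ)) |∂P/∂n| = 2.40×10⁻⁴ / (8.98×10⁻⁵ × 1.20) = 2.23 m/s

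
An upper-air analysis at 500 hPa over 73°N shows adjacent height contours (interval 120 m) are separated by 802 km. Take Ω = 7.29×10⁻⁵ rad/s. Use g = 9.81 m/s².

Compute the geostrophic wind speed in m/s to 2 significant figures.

11 m/s

Coriolis parameter at 73°N:
f = 2Ω sin φ = 2 × 7.29×10⁻⁵ × sin 73° = 1.39×10⁻⁴ s⁻¹
Height gradient: |∂Z/∂n| = 120 m / 802000 m = 1.50×10⁻⁴
On a pressure surface, geostrophic balance gives V_g = (g/f)|∂Z/∂n|:
V_g = 9.81 × 1.50×10⁻⁴ / 1.39×10⁻⁴ = 10.5 m/s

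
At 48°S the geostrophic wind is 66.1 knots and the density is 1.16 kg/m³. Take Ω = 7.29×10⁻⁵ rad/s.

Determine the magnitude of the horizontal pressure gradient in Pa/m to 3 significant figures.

Coriolis parameter at 48°S:
f = 2Ω sin φ = 2 × 7.29×10⁻⁵ × sin 48° = 1.08×10⁻⁴ s⁻¹
Wind speed in SI: 66.1 knots = 34.0 m/s
Geostrophic balance rearranged: |∂P/∂n| = f ρ V_g
|∂P/∂n| = 1.08×10⁻⁴ × 1.16 × 34.0 = 4.27×10⁻³ Pa/m

4.27×10⁻³ Pa/m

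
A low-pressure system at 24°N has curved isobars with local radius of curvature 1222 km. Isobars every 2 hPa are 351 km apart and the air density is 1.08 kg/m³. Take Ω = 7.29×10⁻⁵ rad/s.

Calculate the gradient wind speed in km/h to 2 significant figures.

Coriolis parameter at 24°N:
f = 2Ω sin φ = 2 × 7.29×10⁻⁵ × sin 24° = 5.93×10⁻⁵ s⁻¹
Pressure gradient: |∂P/∂n| = 200 Pa / 351000 m = 5.70×10⁻⁴ Pa/m
Geostrophic speed: V_g = |∂P/∂n|/(fρ) = 5.70×10⁻⁴/(5.93×10⁻⁵ × 1.08) = 8.90 m/s
Around a low, centrifugal force acts outward with Coriolis, so pressure-gradient force balances both:
(1/ρ)|∂P/∂n| = fV + V²/R  →  V² + fR·V − fR·V_g = 0
With fR = 5.93×10⁻⁵ × 1222×10³ m = 72.5 m/s:
V = [−fR + √((fR)² + 4 fR V_g)]/2 = [−72.5 + √(72.5² + 4×72.5×8.9)]/2 = 8.01 m/s
Subgeostrophic (V < V_g = 8.9 m/s), as expected around a low.
Converting: 8.01 m/s × 3.6 = 29 km/h

29 km/h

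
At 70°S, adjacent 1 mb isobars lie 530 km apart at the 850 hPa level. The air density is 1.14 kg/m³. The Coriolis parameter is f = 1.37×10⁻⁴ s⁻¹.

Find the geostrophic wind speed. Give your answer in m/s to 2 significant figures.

Pressure gradient: |∂P/∂n| = 100 Pa / 530000 m = 1.89×10⁻⁴ Pa/m
Geostrophic balance (pressure-gradient force = Coriolis force):
V_g = (1/(fρ)) |∂P/∂n| = 1.89×10⁻⁴ / (1.37×10⁻⁴ × 1.14) = 1.21 m/s

1.2 m/s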